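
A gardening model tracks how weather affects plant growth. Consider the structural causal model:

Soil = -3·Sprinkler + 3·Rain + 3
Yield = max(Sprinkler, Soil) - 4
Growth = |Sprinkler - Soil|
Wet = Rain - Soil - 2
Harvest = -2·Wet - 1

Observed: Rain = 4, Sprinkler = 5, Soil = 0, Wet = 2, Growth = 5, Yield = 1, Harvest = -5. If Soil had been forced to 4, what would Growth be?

do(Soil=4) replaces the equation Soil = -3·Sprinkler + 3·Rain + 3 with the constant Soil = 4.
Growth = |Sprinkler - Soil|  [with Sprinkler=5, Soil=4]  = 1

1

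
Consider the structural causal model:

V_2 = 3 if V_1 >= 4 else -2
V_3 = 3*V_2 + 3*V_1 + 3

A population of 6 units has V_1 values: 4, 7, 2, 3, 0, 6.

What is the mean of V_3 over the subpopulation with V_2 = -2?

E[V_3|V_2=-2] averages over only the 3 units with V_2=-2 (V_1 = 2, 3, 0): V_3 = 3, 6, -3, mean 2.

2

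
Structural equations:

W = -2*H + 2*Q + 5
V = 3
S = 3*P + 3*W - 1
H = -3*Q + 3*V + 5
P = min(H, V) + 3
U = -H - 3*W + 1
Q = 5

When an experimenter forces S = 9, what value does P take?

2

do(S=9) replaces the equation S = 3*P + 3*W - 1 with the constant S = 9.
No directed path runs from S to P, so P keeps its natural value.
H = -3*Q + 3*V + 5  [with Q=5, V=3]  = -1
P = min(H, V) + 3  [with H=-1, V=3]  = 2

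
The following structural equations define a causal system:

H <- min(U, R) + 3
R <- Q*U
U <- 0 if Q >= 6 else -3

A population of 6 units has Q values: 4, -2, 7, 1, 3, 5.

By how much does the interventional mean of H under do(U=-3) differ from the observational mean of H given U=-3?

do(U=-3) breaks U's dependence on Q. With U=-3 fixed, H across the units is -9, 0, -18, 0, -6, -12, mean -7.5.
Observing U=-3 restricts to units where U's equation naturally yields -3: Q ∈ {4, -2, 1, 3, 5}. In that subpopulation H = -9, 0, 0, -6, -12, mean -5.4.
Difference = -7.5 − (-5.4) = -2.1.

-2.1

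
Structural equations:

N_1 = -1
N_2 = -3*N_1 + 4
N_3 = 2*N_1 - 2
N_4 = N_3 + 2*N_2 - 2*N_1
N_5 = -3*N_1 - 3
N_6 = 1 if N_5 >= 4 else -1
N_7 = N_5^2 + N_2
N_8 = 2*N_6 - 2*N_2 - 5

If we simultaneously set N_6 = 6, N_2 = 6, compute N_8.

-5

The joint intervention fixes N_6 = 6, N_2 = 6, removing each variable's own equation.
N_8 = 2*N_6 - 2*N_2 - 5  [with N_6=6, N_2=6]  = -5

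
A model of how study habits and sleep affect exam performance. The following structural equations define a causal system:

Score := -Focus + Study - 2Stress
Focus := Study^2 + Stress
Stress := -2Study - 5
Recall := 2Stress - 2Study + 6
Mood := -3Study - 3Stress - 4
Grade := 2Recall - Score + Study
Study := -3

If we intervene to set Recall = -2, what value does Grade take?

Intervening sets Recall = -2 and removes its equation (Recall := 2Stress - 2Study + 6).
Stress = -2Study - 5  [with Study=-3]  = 1
Focus = Study^2 + Stress  [with Study=-3, Stress=1]  = 10
Score = -Focus + Study - 2Stress  [with Focus=10, Study=-3, Stress=1]  = -15
Grade = 2Recall - Score + Study  [with Recall=-2, Score=-15, Study=-3]  = 8

8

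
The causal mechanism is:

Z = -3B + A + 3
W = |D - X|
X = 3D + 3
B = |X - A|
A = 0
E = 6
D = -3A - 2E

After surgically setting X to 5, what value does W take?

The intervention breaks the incoming arrows to X: X = 3D + 3 no longer applies, and X = 5.
D = -3A - 2E  [with A=0, E=6]  = -12
W = |D - X|  [with D=-12, X=5]  = 17

17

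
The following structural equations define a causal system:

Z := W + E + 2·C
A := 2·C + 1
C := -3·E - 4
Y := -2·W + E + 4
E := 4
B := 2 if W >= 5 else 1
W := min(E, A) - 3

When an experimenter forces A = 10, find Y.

The intervention breaks the incoming arrows to A: A := 2·C + 1 no longer applies, and A = 10.
W = min(E, A) - 3  [with E=4, A=10]  = 1
Y = -2·W + E + 4  [with W=1, E=4]  = 6

6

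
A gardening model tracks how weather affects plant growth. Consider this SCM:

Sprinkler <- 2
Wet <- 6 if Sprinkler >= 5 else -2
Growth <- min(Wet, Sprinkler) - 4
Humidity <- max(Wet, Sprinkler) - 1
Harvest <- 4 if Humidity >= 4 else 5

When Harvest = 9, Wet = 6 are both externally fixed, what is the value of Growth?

-2

Setting Harvest = 9, Wet = 6 by intervention discards those variables' equations.
Growth = min(Wet, Sprinkler) - 4  [with Wet=6, Sprinkler=2]  = -2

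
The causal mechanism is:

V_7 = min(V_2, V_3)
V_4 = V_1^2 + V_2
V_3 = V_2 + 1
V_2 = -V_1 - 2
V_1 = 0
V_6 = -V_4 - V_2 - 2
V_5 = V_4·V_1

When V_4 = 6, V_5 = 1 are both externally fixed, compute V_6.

-6

The joint intervention fixes V_4 = 6, V_5 = 1, removing each variable's own equation.
V_2 = -V_1 - 2  [with V_1=0]  = -2
V_6 = -V_4 - V_2 - 2  [with V_4=6, V_2=-2]  = -6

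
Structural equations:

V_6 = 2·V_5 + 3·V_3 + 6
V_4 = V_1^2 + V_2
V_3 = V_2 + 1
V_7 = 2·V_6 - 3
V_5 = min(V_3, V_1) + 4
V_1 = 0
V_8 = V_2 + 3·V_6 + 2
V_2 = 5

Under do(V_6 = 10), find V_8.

37

Intervening sets V_6 = 10 and removes its equation (V_6 = 2·V_5 + 3·V_3 + 6).
V_8 = V_2 + 3·V_6 + 2  [with V_2=5, V_6=10]  = 37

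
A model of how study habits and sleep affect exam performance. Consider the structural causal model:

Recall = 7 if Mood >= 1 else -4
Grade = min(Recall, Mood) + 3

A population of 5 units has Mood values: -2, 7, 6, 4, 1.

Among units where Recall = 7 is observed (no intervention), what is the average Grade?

E[Grade|Recall=7] averages over only the 4 units with Recall=7 (Mood = 7, 6, 4, 1): Grade = 10, 9, 7, 4, mean 7.5.

7.5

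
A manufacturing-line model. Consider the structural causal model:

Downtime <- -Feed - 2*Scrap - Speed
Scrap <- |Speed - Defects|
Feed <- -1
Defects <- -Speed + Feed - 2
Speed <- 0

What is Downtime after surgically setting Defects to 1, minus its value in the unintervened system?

4

do(Defects=1) replaces the equation Defects <- -Speed + Feed - 2 with the constant Defects = 1.
Scrap = |Speed - Defects|  [with Speed=0, Defects=1]  = 1
Downtime = -Feed - 2*Scrap - Speed  [with Feed=-1, Scrap=1, Speed=0]  = -1
Without intervention: Defects = -Speed + Feed - 2  [with Speed=0, Feed=-1]  = -3; Scrap = |Speed - Defects|  [with Speed=0, Defects=-3]  = 3; Downtime = -Feed - 2*Scrap - Speed  [with Feed=-1, Scrap=3, Speed=0]  = -5.
Change = -1 − (-5) = 4.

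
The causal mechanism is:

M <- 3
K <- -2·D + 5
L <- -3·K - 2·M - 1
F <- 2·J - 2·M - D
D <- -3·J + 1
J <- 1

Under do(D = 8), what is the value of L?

26

The intervention breaks the incoming arrows to D: D <- -3·J + 1 no longer applies, and D = 8.
K = -2·D + 5  [with D=8]  = -11
L = -3·K - 2·M - 1  [with K=-11, M=3]  = 26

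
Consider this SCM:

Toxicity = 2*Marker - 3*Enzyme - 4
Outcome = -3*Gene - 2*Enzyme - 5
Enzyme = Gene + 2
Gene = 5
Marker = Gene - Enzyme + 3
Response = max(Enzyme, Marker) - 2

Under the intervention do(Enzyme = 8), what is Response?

Under do(Enzyme=8), the mechanism Enzyme = Gene + 2 is discarded; Enzyme is fixed at 8.
Marker = Gene - Enzyme + 3  [with Gene=5, Enzyme=8]  = 0
Response = max(Enzyme, Marker) - 2  [with Enzyme=8, Marker=0]  = 6

6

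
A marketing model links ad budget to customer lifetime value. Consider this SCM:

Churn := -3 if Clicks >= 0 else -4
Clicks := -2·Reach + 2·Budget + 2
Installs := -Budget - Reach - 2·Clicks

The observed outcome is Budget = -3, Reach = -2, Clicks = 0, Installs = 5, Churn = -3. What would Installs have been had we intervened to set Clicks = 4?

-3

The intervention breaks the incoming arrows to Clicks: Clicks := -2·Reach + 2·Budget + 2 no longer applies, and Clicks = 4.
Installs = -Budget - Reach - 2·Clicks  [with Budget=-3, Reach=-2, Clicks=4]  = -3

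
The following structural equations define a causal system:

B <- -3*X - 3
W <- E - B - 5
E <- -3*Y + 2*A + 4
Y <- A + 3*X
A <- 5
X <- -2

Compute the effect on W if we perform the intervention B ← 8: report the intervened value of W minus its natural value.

-5

Under do(B=8), the mechanism B <- -3*X - 3 is discarded; B is fixed at 8.
Y = A + 3*X  [with A=5, X=-2]  = -1
E = -3*Y + 2*A + 4  [with Y=-1, A=5]  = 17
W = E - B - 5  [with E=17, B=8]  = 4
Without intervention: Y = A + 3*X  [with A=5, X=-2]  = -1; B = -3*X - 3  [with X=-2]  = 3; E = -3*Y + 2*A + 4  [with Y=-1, A=5]  = 17; W = E - B - 5  [with E=17, B=3]  = 9.
Change = 4 − 9 = -5.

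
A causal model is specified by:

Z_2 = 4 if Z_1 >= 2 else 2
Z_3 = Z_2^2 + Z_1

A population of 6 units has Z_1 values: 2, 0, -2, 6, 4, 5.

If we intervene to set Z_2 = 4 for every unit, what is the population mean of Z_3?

18.5

The intervention sets Z_2=4 in all 6 units regardless of Z_1. Recomputing Z_3 per unit gives 18, 16, 14, 22, 20, 21; average 18.5.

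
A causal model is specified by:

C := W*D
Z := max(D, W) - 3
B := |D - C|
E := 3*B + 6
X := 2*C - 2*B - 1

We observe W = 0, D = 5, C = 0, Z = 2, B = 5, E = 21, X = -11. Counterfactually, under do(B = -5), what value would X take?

9

Under do(B=-5), the mechanism B := |D - C| is discarded; B is fixed at -5.
C = W*D  [with W=0, D=5]  = 0
X = 2*C - 2*B - 1  [with C=0, B=-5]  = 9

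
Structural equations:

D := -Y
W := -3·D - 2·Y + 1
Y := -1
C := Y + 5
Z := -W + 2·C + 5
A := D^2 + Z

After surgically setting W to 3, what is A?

Under do(W=3), the mechanism W := -3·D - 2·Y + 1 is discarded; W is fixed at 3.
D = -Y  [with Y=-1]  = 1
C = Y + 5  [with Y=-1]  = 4
Z = -W + 2·C + 5  [with W=3, C=4]  = 10
A = D^2 + Z  [with D=1, Z=10]  = 11

11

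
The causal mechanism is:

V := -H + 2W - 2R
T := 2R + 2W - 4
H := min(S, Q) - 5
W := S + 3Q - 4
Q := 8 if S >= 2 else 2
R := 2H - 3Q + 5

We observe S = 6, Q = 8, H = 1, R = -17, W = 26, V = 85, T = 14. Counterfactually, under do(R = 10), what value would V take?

Under do(R=10), the mechanism R := 2H - 3Q + 5 is discarded; R is fixed at 10.
Q = 8 if S >= 2 else 2  [with S=6]  = 8
H = min(S, Q) - 5  [with S=6, Q=8]  = 1
W = S + 3Q - 4  [with S=6, Q=8]  = 26
V = -H + 2W - 2R  [with H=1, W=26, R=10]  = 31

31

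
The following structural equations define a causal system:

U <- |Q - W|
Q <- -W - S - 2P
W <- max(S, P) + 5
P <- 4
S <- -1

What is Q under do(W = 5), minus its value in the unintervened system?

The intervention breaks the incoming arrows to W: W <- max(S, P) + 5 no longer applies, and W = 5.
Q = -W - S - 2P  [with W=5, S=-1, P=4]  = -12
Without intervention: W = max(S, P) + 5  [with S=-1, P=4]  = 9; Q = -W - S - 2P  [with W=9, S=-1, P=4]  = -16.
Change = -12 − (-16) = 4.

4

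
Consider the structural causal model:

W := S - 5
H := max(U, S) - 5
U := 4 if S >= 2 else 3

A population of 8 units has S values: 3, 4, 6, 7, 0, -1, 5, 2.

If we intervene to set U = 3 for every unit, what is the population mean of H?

-0.75

The intervention sets U=3 in all 8 units regardless of S. Recomputing H per unit gives -2, -1, 1, 2, -2, -2, 0, -2; average -0.75.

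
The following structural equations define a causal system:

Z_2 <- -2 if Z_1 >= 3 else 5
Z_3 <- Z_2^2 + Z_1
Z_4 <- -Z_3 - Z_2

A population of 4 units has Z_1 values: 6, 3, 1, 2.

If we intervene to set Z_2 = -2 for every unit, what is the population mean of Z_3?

7

do(Z_2=-2) breaks Z_2's dependence on Z_1. With Z_2=-2 fixed, Z_3 across the units is 10, 7, 5, 6, mean 7.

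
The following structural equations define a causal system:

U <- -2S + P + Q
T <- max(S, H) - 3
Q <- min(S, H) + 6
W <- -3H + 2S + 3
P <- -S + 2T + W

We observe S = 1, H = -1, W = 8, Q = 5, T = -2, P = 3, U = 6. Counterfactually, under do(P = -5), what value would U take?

Intervening sets P = -5 and removes its equation (P <- -S + 2T + W).
Q = min(S, H) + 6  [with S=1, H=-1]  = 5
U = -2S + P + Q  [with S=1, P=-5, Q=5]  = -2

-2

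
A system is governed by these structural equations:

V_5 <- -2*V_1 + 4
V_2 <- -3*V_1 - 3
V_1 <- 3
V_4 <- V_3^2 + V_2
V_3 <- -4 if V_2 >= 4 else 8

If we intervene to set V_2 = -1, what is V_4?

63

Under do(V_2=-1), the mechanism V_2 <- -3*V_1 - 3 is discarded; V_2 is fixed at -1.
V_3 = -4 if V_2 >= 4 else 8  [with V_2=-1]  = 8
V_4 = V_3^2 + V_2  [with V_3=8, V_2=-1]  = 63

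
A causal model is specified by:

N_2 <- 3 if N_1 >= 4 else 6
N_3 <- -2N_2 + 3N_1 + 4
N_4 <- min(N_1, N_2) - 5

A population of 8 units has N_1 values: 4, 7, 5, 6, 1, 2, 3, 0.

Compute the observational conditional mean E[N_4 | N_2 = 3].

Observing N_2=3 restricts to units where N_2's equation naturally yields 3: N_1 ∈ {4, 7, 5, 6}. In that subpopulation N_4 = -2, -2, -2, -2, mean -2.

-2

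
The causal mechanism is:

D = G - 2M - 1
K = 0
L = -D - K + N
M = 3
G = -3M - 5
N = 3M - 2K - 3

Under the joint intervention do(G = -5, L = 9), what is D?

-12

Setting G = -5, L = 9 by intervention discards those variables' equations.
D = G - 2M - 1  [with G=-5, M=3]  = -12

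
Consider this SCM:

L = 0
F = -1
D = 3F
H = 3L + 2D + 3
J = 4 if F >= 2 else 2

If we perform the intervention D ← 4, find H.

11

The intervention breaks the incoming arrows to D: D = 3F no longer applies, and D = 4.
H = 3L + 2D + 3  [with L=0, D=4]  = 11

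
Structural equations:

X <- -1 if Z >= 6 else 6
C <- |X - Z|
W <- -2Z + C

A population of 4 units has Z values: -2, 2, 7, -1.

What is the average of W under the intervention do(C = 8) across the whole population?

Every unit gets C=8 under the intervention. W values become 12, 4, -6, 10; E[W|do(C=8)] = 5.

5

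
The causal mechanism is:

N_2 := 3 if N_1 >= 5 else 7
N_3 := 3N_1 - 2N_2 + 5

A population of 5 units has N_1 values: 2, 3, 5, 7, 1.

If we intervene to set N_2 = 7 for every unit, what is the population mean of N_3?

1.8

Every unit gets N_2=7 under the intervention. N_3 values become -3, 0, 6, 12, -6; E[N_3|do(N_2=7)] = 1.8.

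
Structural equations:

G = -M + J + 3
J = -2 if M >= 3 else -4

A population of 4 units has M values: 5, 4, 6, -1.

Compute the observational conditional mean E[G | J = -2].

-4

Conditioning on J=-2 selects the 3 unit(s) with M ∈ {5, 4, 6}. Their G values: -4, -3, -5. Mean = -4.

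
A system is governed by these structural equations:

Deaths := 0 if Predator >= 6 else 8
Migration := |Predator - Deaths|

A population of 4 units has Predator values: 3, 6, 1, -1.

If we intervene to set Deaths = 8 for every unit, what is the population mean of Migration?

5.75

do(Deaths=8) breaks Deaths's dependence on Predator. With Deaths=8 fixed, Migration across the units is 5, 2, 7, 9, mean 5.75.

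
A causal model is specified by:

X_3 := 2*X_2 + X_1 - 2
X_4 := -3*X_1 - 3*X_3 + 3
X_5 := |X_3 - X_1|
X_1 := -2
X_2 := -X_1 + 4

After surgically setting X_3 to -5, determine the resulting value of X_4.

24

The intervention breaks the incoming arrows to X_3: X_3 := 2*X_2 + X_1 - 2 no longer applies, and X_3 = -5.
X_4 = -3*X_1 - 3*X_3 + 3  [with X_1=-2, X_3=-5]  = 24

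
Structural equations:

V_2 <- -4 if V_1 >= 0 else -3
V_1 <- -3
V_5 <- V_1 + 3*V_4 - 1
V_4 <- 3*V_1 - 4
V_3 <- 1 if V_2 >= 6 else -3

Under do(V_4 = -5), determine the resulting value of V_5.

Intervening sets V_4 = -5 and removes its equation (V_4 <- 3*V_1 - 4).
V_5 = V_1 + 3*V_4 - 1  [with V_1=-3, V_4=-5]  = -19

-19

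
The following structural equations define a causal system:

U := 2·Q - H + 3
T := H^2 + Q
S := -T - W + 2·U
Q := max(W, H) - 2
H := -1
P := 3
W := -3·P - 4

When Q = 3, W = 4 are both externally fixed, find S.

12

The joint intervention fixes Q = 3, W = 4, removing each variable's own equation.
T = H^2 + Q  [with H=-1, Q=3]  = 4
U = 2·Q - H + 3  [with Q=3, H=-1]  = 10
S = -T - W + 2·U  [with T=4, W=4, U=10]  = 12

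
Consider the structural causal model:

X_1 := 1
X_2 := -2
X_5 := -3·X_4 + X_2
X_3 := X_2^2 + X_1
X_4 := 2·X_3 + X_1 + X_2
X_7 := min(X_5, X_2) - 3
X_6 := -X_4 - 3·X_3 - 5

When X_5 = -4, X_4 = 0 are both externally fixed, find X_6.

-20

Setting X_5 = -4, X_4 = 0 by intervention discards those variables' equations.
X_3 = X_2^2 + X_1  [with X_2=-2, X_1=1]  = 5
X_6 = -X_4 - 3·X_3 - 5  [with X_4=0, X_3=5]  = -20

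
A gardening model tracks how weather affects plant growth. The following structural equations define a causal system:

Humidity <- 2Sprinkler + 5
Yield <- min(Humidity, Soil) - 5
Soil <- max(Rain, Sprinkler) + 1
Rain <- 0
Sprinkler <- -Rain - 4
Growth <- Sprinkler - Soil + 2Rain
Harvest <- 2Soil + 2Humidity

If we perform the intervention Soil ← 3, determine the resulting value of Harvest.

0

The intervention breaks the incoming arrows to Soil: Soil <- max(Rain, Sprinkler) + 1 no longer applies, and Soil = 3.
Sprinkler = -Rain - 4  [with Rain=0]  = -4
Humidity = 2Sprinkler + 5  [with Sprinkler=-4]  = -3
Harvest = 2Soil + 2Humidity  [with Soil=3, Humidity=-3]  = 0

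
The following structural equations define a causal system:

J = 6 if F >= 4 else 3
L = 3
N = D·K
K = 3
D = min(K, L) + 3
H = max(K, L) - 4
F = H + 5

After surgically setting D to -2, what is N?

-6

The intervention breaks the incoming arrows to D: D = min(K, L) + 3 no longer applies, and D = -2.
N = D·K  [with D=-2, K=3]  = -6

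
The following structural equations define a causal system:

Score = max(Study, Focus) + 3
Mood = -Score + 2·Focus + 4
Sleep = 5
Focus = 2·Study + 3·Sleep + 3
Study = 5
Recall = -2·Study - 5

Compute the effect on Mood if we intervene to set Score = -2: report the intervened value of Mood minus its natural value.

Intervening sets Score = -2 and removes its equation (Score = max(Study, Focus) + 3).
Focus = 2·Study + 3·Sleep + 3  [with Study=5, Sleep=5]  = 28
Mood = -Score + 2·Focus + 4  [with Score=-2, Focus=28]  = 62
Without intervention: Focus = 2·Study + 3·Sleep + 3  [with Study=5, Sleep=5]  = 28; Score = max(Study, Focus) + 3  [with Study=5, Focus=28]  = 31; Mood = -Score + 2·Focus + 4  [with Score=31, Focus=28]  = 29.
Change = 62 − 29 = 33.

33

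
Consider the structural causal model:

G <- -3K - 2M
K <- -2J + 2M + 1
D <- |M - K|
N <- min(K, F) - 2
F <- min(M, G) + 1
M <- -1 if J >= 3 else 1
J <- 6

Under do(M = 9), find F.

-38

Under do(M=9), the mechanism M <- -1 if J >= 3 else 1 is discarded; M is fixed at 9.
K = -2J + 2M + 1  [with J=6, M=9]  = 7
G = -3K - 2M  [with K=7, M=9]  = -39
F = min(M, G) + 1  [with M=9, G=-39]  = -38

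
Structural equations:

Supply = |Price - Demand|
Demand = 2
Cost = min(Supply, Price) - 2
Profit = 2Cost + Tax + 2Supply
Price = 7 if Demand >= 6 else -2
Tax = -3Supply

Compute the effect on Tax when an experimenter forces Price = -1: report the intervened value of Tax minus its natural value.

do(Price=-1) replaces the equation Price = 7 if Demand >= 6 else -2 with the constant Price = -1.
Supply = |Price - Demand|  [with Price=-1, Demand=2]  = 3
Tax = -3Supply  [with Supply=3]  = -9
Without intervention: Price = 7 if Demand >= 6 else -2  [with Demand=2]  = -2; Supply = |Price - Demand|  [with Price=-2, Demand=2]  = 4; Tax = -3Supply  [with Supply=4]  = -12.
Change = -9 − (-12) = 3.

3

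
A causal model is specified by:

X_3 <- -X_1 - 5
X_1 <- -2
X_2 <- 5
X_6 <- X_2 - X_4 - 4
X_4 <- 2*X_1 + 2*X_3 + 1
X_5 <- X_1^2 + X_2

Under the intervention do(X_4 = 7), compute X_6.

Under do(X_4=7), the mechanism X_4 <- 2*X_1 + 2*X_3 + 1 is discarded; X_4 is fixed at 7.
X_6 = X_2 - X_4 - 4  [with X_2=5, X_4=7]  = -6

-6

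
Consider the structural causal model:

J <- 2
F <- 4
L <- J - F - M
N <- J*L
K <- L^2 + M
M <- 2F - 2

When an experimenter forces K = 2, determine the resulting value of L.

The intervention breaks the incoming arrows to K: K <- L^2 + M no longer applies, and K = 2.
Since L is not a descendant of the intervened variable, it is unaffected.
M = 2F - 2  [with F=4]  = 6
L = J - F - M  [with J=2, F=4, M=6]  = -8

-8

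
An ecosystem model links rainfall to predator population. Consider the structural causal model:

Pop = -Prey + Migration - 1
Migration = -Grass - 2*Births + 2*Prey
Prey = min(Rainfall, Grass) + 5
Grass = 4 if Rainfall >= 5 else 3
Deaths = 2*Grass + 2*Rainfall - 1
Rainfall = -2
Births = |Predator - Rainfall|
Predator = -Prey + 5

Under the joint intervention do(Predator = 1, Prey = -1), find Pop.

-11

The joint intervention fixes Predator = 1, Prey = -1, removing each variable's own equation.
Grass = 4 if Rainfall >= 5 else 3  [with Rainfall=-2]  = 3
Births = |Predator - Rainfall|  [with Predator=1, Rainfall=-2]  = 3
Migration = -Grass - 2*Births + 2*Prey  [with Grass=3, Births=3, Prey=-1]  = -11
Pop = -Prey + Migration - 1  [with Prey=-1, Migration=-11]  = -11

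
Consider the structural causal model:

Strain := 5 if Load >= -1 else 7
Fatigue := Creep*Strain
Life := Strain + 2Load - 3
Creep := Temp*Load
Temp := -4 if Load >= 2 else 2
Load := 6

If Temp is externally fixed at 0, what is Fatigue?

0

do(Temp=0) replaces the equation Temp := -4 if Load >= 2 else 2 with the constant Temp = 0.
Strain = 5 if Load >= -1 else 7  [with Load=6]  = 5
Creep = Temp*Load  [with Temp=0, Load=6]  = 0
Fatigue = Creep*Strain  [with Creep=0, Strain=5]  = 0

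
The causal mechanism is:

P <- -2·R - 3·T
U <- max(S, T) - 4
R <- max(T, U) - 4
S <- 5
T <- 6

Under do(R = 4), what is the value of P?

Intervening sets R = 4 and removes its equation (R <- max(T, U) - 4).
P = -2·R - 3·T  [with R=4, T=6]  = -26

-26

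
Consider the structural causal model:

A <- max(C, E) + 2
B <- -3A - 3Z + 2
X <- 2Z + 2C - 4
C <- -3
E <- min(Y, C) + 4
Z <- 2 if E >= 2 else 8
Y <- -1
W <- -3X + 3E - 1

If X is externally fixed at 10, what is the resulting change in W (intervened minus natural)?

-12

do(X=10) replaces the equation X <- 2Z + 2C - 4 with the constant X = 10.
E = min(Y, C) + 4  [with Y=-1, C=-3]  = 1
W = -3X + 3E - 1  [with X=10, E=1]  = -28
Without intervention: E = min(Y, C) + 4  [with Y=-1, C=-3]  = 1; Z = 2 if E >= 2 else 8  [with E=1]  = 8; X = 2Z + 2C - 4  [with Z=8, C=-3]  = 6; W = -3X + 3E - 1  [with X=6, E=1]  = -16.
Change = -28 − (-16) = -12.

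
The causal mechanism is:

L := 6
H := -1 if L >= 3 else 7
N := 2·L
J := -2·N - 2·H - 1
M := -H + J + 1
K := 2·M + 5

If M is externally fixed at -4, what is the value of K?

The intervention breaks the incoming arrows to M: M := -H + J + 1 no longer applies, and M = -4.
K = 2·M + 5  [with M=-4]  = -3

-3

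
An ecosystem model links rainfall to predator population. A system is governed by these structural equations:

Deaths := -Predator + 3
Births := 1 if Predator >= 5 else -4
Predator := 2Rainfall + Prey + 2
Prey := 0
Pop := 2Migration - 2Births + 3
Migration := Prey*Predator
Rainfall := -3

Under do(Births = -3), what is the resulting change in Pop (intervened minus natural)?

-2

The intervention breaks the incoming arrows to Births: Births := 1 if Predator >= 5 else -4 no longer applies, and Births = -3.
Predator = 2Rainfall + Prey + 2  [with Rainfall=-3, Prey=0]  = -4
Migration = Prey*Predator  [with Prey=0, Predator=-4]  = 0
Pop = 2Migration - 2Births + 3  [with Migration=0, Births=-3]  = 9
Without intervention: Predator = 2Rainfall + Prey + 2  [with Rainfall=-3, Prey=0]  = -4; Births = 1 if Predator >= 5 else -4  [with Predator=-4]  = -4; Migration = Prey*Predator  [with Prey=0, Predator=-4]  = 0; Pop = 2Migration - 2Births + 3  [with Migration=0, Births=-4]  = 11.
Change = 9 − 11 = -2.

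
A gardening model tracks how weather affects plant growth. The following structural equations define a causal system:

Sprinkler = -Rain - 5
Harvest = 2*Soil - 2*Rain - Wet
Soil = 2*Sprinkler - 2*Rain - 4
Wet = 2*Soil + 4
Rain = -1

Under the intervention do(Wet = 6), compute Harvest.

Intervening sets Wet = 6 and removes its equation (Wet = 2*Soil + 4).
Sprinkler = -Rain - 5  [with Rain=-1]  = -4
Soil = 2*Sprinkler - 2*Rain - 4  [with Sprinkler=-4, Rain=-1]  = -10
Harvest = 2*Soil - 2*Rain - Wet  [with Soil=-10, Rain=-1, Wet=6]  = -24

-24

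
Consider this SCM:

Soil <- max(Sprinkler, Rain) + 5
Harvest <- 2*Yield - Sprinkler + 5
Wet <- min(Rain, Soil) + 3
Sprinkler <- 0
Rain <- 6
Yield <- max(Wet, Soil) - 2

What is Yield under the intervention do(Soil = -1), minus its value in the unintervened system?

-9

do(Soil=-1) replaces the equation Soil <- max(Sprinkler, Rain) + 5 with the constant Soil = -1.
Wet = min(Rain, Soil) + 3  [with Rain=6, Soil=-1]  = 2
Yield = max(Wet, Soil) - 2  [with Wet=2, Soil=-1]  = 0
Without intervention: Soil = max(Sprinkler, Rain) + 5  [with Sprinkler=0, Rain=6]  = 11; Wet = min(Rain, Soil) + 3  [with Rain=6, Soil=11]  = 9; Yield = max(Wet, Soil) - 2  [with Wet=9, Soil=11]  = 9.
Change = 0 − 9 = -9.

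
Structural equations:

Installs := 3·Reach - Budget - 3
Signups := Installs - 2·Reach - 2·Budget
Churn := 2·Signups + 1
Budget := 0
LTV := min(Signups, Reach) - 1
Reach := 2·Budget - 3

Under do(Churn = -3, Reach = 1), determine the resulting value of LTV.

The joint intervention fixes Churn = -3, Reach = 1, removing each variable's own equation.
Installs = 3·Reach - Budget - 3  [with Reach=1, Budget=0]  = 0
Signups = Installs - 2·Reach - 2·Budget  [with Installs=0, Reach=1, Budget=0]  = -2
LTV = min(Signups, Reach) - 1  [with Signups=-2, Reach=1]  = -3

-3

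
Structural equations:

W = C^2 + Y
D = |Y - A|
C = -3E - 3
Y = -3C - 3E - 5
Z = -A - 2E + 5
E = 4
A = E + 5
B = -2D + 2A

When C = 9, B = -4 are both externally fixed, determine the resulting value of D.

53

Under do(C = 9, B = -4), each intervened variable's structural equation is replaced by its fixed value.
Y = -3C - 3E - 5  [with C=9, E=4]  = -44
A = E + 5  [with E=4]  = 9
D = |Y - A|  [with Y=-44, A=9]  = 53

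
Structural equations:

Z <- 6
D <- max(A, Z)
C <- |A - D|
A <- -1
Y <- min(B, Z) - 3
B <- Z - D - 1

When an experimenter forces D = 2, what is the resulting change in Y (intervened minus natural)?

do(D=2) replaces the equation D <- max(A, Z) with the constant D = 2.
B = Z - D - 1  [with Z=6, D=2]  = 3
Y = min(B, Z) - 3  [with B=3, Z=6]  = 0
Without intervention: D = max(A, Z)  [with A=-1, Z=6]  = 6; B = Z - D - 1  [with Z=6, D=6]  = -1; Y = min(B, Z) - 3  [with B=-1, Z=6]  = -4.
Change = 0 − (-4) = 4.

4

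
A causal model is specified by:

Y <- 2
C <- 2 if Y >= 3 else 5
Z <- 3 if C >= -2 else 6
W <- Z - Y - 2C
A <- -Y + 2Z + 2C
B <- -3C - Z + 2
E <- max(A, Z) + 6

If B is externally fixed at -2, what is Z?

3

do(B=-2) replaces the equation B <- -3C - Z + 2 with the constant B = -2.
Z is not downstream of the intervention, so its value is determined by the original equations.
C = 2 if Y >= 3 else 5  [with Y=2]  = 5
Z = 3 if C >= -2 else 6  [with C=5]  = 3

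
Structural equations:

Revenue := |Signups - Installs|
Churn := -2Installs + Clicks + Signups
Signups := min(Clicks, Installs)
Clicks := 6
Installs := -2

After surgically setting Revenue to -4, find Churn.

The intervention breaks the incoming arrows to Revenue: Revenue := |Signups - Installs| no longer applies, and Revenue = -4.
Since Churn is not a descendant of the intervened variable, it is unaffected.
Signups = min(Clicks, Installs)  [with Clicks=6, Installs=-2]  = -2
Churn = -2Installs + Clicks + Signups  [with Installs=-2, Clicks=6, Signups=-2]  = 8

8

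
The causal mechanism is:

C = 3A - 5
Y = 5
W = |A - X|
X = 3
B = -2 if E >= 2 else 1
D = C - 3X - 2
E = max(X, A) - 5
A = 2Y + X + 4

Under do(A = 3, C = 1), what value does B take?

Under do(A = 3, C = 1), each intervened variable's structural equation is replaced by its fixed value.
E = max(X, A) - 5  [with X=3, A=3]  = -2
B = -2 if E >= 2 else 1  [with E=-2]  = 1

1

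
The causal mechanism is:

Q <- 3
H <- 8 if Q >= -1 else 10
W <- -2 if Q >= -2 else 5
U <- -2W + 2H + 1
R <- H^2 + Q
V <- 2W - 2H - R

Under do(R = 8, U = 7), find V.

-28

Setting R = 8, U = 7 by intervention discards those variables' equations.
H = 8 if Q >= -1 else 10  [with Q=3]  = 8
W = -2 if Q >= -2 else 5  [with Q=3]  = -2
V = 2W - 2H - R  [with W=-2, H=8, R=8]  = -28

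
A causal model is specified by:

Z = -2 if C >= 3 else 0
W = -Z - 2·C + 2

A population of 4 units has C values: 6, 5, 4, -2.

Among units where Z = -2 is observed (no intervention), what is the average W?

E[W|Z=-2] averages over only the 3 units with Z=-2 (C = 6, 5, 4): W = -8, -6, -4, mean -6.

-6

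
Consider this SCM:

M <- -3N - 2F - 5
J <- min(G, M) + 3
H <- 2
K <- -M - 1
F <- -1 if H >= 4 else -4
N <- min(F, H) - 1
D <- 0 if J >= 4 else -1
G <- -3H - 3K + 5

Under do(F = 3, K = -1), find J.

The joint intervention fixes F = 3, K = -1, removing each variable's own equation.
N = min(F, H) - 1  [with F=3, H=2]  = 1
M = -3N - 2F - 5  [with N=1, F=3]  = -14
G = -3H - 3K + 5  [with H=2, K=-1]  = 2
J = min(G, M) + 3  [with G=2, M=-14]  = -11

-11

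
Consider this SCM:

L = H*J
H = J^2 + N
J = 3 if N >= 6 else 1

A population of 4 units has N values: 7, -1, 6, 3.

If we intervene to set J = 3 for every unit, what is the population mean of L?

38.25

Every unit gets J=3 under the intervention. L values become 48, 24, 45, 36; E[L|do(J=3)] = 38.25.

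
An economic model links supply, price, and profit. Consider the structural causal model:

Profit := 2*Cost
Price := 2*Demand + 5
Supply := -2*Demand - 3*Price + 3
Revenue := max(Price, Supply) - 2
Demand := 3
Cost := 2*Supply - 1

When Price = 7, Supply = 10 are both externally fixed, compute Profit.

38

Under do(Price = 7, Supply = 10), each intervened variable's structural equation is replaced by its fixed value.
Cost = 2*Supply - 1  [with Supply=10]  = 19
Profit = 2*Cost  [with Cost=19]  = 38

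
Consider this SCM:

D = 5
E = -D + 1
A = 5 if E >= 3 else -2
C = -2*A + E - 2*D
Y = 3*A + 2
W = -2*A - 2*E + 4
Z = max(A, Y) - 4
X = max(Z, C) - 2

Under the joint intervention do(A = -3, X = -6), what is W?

18

Under do(A = -3, X = -6), each intervened variable's structural equation is replaced by its fixed value.
E = -D + 1  [with D=5]  = -4
W = -2*A - 2*E + 4  [with A=-3, E=-4]  = 18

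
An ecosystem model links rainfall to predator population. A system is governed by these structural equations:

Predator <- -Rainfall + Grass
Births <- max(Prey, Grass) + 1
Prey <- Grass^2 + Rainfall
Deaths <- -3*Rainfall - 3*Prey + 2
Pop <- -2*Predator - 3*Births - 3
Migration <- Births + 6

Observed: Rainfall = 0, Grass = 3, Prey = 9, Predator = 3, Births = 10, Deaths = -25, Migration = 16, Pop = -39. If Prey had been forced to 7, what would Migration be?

The intervention breaks the incoming arrows to Prey: Prey <- Grass^2 + Rainfall no longer applies, and Prey = 7.
Births = max(Prey, Grass) + 1  [with Prey=7, Grass=3]  = 8
Migration = Births + 6  [with Births=8]  = 14

14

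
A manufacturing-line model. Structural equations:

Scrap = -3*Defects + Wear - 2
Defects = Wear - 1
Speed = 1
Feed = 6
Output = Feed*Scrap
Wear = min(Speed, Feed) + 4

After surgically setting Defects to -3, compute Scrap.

12

Intervening sets Defects = -3 and removes its equation (Defects = Wear - 1).
Wear = min(Speed, Feed) + 4  [with Speed=1, Feed=6]  = 5
Scrap = -3*Defects + Wear - 2  [with Defects=-3, Wear=5]  = 12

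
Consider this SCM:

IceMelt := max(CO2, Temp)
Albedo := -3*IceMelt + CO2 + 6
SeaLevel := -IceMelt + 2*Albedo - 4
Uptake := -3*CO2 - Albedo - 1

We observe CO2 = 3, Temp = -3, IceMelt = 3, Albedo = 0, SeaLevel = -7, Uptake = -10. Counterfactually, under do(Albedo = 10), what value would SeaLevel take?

13

Intervening sets Albedo = 10 and removes its equation (Albedo := -3*IceMelt + CO2 + 6).
IceMelt = max(CO2, Temp)  [with CO2=3, Temp=-3]  = 3
SeaLevel = -IceMelt + 2*Albedo - 4  [with IceMelt=3, Albedo=10]  = 13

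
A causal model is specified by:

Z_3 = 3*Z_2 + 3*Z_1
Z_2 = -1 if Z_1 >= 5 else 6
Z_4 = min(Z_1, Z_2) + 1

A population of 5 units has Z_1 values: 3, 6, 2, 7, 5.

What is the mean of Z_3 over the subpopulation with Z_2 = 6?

25.5

Conditioning on Z_2=6 selects the 2 unit(s) with Z_1 ∈ {3, 2}. Their Z_3 values: 27, 24. Mean = 25.5.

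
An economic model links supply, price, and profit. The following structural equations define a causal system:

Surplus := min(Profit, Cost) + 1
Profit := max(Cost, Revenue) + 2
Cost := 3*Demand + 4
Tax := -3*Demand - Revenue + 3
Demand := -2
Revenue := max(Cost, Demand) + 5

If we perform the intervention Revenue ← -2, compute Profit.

0

do(Revenue=-2) replaces the equation Revenue := max(Cost, Demand) + 5 with the constant Revenue = -2.
Cost = 3*Demand + 4  [with Demand=-2]  = -2
Profit = max(Cost, Revenue) + 2  [with Cost=-2, Revenue=-2]  = 0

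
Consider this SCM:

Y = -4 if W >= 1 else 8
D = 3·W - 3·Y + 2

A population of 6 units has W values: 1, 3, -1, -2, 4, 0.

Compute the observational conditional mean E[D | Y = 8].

Observing Y=8 restricts to units where Y's equation naturally yields 8: W ∈ {-1, -2, 0}. In that subpopulation D = -25, -28, -22, mean -25.

-25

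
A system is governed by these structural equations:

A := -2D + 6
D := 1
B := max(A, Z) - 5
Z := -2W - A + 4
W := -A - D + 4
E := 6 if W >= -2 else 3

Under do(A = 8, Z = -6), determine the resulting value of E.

Setting A = 8, Z = -6 by intervention discards those variables' equations.
W = -A - D + 4  [with A=8, D=1]  = -5
E = 6 if W >= -2 else 3  [with W=-5]  = 3

3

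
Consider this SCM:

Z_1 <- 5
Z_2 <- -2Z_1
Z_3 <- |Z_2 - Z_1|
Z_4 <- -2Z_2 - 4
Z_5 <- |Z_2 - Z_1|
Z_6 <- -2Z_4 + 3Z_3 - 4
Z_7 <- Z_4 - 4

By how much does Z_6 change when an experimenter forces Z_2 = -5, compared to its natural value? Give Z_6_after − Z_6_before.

5

Under do(Z_2=-5), the mechanism Z_2 <- -2Z_1 is discarded; Z_2 is fixed at -5.
Z_3 = |Z_2 - Z_1|  [with Z_2=-5, Z_1=5]  = 10
Z_4 = -2Z_2 - 4  [with Z_2=-5]  = 6
Z_6 = -2Z_4 + 3Z_3 - 4  [with Z_4=6, Z_3=10]  = 14
Without intervention: Z_2 = -2Z_1  [with Z_1=5]  = -10; Z_3 = |Z_2 - Z_1|  [with Z_2=-10, Z_1=5]  = 15; Z_4 = -2Z_2 - 4  [with Z_2=-10]  = 16; Z_6 = -2Z_4 + 3Z_3 - 4  [with Z_4=16, Z_3=15]  = 9.
Change = 14 − 9 = 5.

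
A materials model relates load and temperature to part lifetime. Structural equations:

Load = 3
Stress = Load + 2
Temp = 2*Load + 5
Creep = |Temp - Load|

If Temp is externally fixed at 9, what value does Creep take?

The intervention breaks the incoming arrows to Temp: Temp = 2*Load + 5 no longer applies, and Temp = 9.
Creep = |Temp - Load|  [with Temp=9, Load=3]  = 6

6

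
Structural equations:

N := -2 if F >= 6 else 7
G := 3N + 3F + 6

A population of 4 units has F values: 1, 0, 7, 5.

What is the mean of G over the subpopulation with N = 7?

Observing N=7 restricts to units where N's equation naturally yields 7: F ∈ {1, 0, 5}. In that subpopulation G = 30, 27, 42, mean 33.

33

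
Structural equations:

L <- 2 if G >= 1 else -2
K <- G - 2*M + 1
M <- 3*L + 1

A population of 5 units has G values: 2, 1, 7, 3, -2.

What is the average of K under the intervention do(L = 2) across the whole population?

-10.8

Under do(L=2), L's equation is replaced by L=2 for every unit. Per-unit K: -11, -12, -6, -10, -15. Mean = -10.8.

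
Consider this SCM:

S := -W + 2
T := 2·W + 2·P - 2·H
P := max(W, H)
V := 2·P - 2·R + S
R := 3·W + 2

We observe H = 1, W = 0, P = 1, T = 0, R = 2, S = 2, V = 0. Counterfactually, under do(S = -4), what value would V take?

Intervening sets S = -4 and removes its equation (S := -W + 2).
P = max(W, H)  [with W=0, H=1]  = 1
R = 3·W + 2  [with W=0]  = 2
V = 2·P - 2·R + S  [with P=1, R=2, S=-4]  = -6

-6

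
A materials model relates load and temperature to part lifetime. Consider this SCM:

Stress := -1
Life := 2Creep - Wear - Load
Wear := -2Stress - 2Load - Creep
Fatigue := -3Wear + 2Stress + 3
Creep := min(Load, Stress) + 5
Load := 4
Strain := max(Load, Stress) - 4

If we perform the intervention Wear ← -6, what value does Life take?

Under do(Wear=-6), the mechanism Wear := -2Stress - 2Load - Creep is discarded; Wear is fixed at -6.
Creep = min(Load, Stress) + 5  [with Load=4, Stress=-1]  = 4
Life = 2Creep - Wear - Load  [with Creep=4, Wear=-6, Load=4]  = 10

10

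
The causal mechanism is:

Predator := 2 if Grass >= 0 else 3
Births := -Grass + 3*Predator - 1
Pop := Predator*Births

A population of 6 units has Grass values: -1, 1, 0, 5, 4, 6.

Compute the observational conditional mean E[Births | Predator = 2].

Conditioning on Predator=2 selects the 5 unit(s) with Grass ∈ {1, 0, 5, 4, 6}. Their Births values: 4, 5, 0, 1, -1. Mean = 1.8.

1.8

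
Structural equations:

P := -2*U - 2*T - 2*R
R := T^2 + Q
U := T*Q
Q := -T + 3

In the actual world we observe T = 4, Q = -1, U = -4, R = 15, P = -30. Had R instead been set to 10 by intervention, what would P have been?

-20

Intervening sets R = 10 and removes its equation (R := T^2 + Q).
Q = -T + 3  [with T=4]  = -1
U = T*Q  [with T=4, Q=-1]  = -4
P = -2*U - 2*T - 2*R  [with U=-4, T=4, R=10]  = -20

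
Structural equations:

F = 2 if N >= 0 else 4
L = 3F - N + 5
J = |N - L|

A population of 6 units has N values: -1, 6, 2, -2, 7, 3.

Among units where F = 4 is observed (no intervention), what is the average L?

Observing F=4 restricts to units where F's equation naturally yields 4: N ∈ {-1, -2}. In that subpopulation L = 18, 19, mean 18.5.

18.5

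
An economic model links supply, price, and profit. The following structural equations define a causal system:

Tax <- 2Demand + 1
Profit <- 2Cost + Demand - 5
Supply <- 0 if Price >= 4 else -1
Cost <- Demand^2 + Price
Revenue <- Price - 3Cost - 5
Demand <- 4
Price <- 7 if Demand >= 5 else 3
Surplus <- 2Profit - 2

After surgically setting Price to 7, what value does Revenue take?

do(Price=7) replaces the equation Price <- 7 if Demand >= 5 else 3 with the constant Price = 7.
Cost = Demand^2 + Price  [with Demand=4, Price=7]  = 23
Revenue = Price - 3Cost - 5  [with Price=7, Cost=23]  = -67

-67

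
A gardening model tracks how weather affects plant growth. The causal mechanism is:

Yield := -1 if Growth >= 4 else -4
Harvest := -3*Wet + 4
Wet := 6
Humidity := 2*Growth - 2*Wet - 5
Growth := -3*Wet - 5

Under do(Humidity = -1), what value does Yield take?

The intervention breaks the incoming arrows to Humidity: Humidity := 2*Growth - 2*Wet - 5 no longer applies, and Humidity = -1.
Yield is not downstream of the intervention, so its value is determined by the original equations.
Growth = -3*Wet - 5  [with Wet=6]  = -23
Yield = -1 if Growth >= 4 else -4  [with Growth=-23]  = -4

-4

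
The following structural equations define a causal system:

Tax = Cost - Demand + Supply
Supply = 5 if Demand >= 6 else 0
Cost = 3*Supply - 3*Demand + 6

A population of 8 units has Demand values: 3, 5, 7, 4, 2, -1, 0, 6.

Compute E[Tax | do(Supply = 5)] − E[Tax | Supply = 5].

The intervention sets Supply=5 in all 8 units regardless of Demand. Recomputing Tax per unit gives 14, 6, -2, 10, 18, 30, 26, 2; average 13.
E[Tax|Supply=5] averages over only the 2 units with Supply=5 (Demand = 7, 6): Tax = -2, 2, mean 0.
Difference = 13 − 0 = 13.

13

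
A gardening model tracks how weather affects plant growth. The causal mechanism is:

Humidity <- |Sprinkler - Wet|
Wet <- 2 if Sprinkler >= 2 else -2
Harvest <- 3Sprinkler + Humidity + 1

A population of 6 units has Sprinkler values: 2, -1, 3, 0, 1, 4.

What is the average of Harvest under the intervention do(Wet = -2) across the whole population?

The intervention sets Wet=-2 in all 6 units regardless of Sprinkler. Recomputing Harvest per unit gives 11, -1, 15, 3, 7, 19; average 9.

9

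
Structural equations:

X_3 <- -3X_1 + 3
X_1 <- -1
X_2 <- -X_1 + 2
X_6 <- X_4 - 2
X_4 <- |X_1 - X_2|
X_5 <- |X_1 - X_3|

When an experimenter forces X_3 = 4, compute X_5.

5

do(X_3=4) replaces the equation X_3 <- -3X_1 + 3 with the constant X_3 = 4.
X_5 = |X_1 - X_3|  [with X_1=-1, X_3=4]  = 5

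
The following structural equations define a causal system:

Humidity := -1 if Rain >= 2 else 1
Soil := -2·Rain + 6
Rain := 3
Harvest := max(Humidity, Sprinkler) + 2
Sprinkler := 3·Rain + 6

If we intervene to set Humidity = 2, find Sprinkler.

15

The intervention breaks the incoming arrows to Humidity: Humidity := -1 if Rain >= 2 else 1 no longer applies, and Humidity = 2.
Since Sprinkler is not a descendant of the intervened variable, it is unaffected.
Sprinkler = 3·Rain + 6  [with Rain=3]  = 15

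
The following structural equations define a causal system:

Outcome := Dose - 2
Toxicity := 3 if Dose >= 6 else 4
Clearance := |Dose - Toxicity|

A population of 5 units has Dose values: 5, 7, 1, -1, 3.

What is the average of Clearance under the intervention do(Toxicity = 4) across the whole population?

do(Toxicity=4) breaks Toxicity's dependence on Dose. With Toxicity=4 fixed, Clearance across the units is 1, 3, 3, 5, 1, mean 2.6.

2.6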